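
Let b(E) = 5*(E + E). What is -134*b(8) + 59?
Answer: -10661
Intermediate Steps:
b(E) = 10*E (b(E) = 5*(2*E) = 10*E)
-134*b(8) + 59 = -1340*8 + 59 = -134*80 + 59 = -10720 + 59 = -10661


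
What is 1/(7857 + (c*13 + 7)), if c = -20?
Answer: 1/7604 ≈ 0.00013151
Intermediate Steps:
1/(7857 + (c*13 + 7)) = 1/(7857 + (-20*13 + 7)) = 1/(7857 + (-260 + 7)) = 1/(7857 - 253) = 1/7604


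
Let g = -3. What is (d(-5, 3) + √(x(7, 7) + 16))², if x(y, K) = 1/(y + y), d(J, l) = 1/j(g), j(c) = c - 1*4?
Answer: 1577/98 - 15*√14/49 ≈ 14.946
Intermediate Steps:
j(c) = -4 + c (j(c) = c - 4 = -4 + c)
d(J, l) = -⅐ (d(J, l) = 1/(-4 - 3) = 1/(-7) = -⅐)
x(y, K) = 1/(2*y)
(d(-5, 3) + √(x(7, 7) + 16))² = (-⅐ + √((½)/7 + 16))² = (-⅐ + √((½)*(⅐) + 16))² = (-⅐ + √(1/14 + 16))² = (-⅐ + √(225/14))² = (-⅐ + 15*√14/14)²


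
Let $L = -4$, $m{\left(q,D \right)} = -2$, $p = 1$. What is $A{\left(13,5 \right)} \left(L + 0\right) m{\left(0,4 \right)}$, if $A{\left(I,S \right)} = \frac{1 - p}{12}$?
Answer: $0$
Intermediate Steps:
$A{\left(I,S \right)} = 0$ ($A{\left(I,S \right)} = \frac{1 - 1}{12} = \left(1 - 1\right) \frac{1}{12} = 0 \cdot \frac{1}{12} = 0$)
$A{\left(13,5 \right)} \left(L + 0\right) m{\left(0,4 \right)} = 0 \left(-4 + 0\right) \left(-2\right) = 0 \left(\left(-4\right) \left(-2\right)\right) = 0 \cdot 8 = 0$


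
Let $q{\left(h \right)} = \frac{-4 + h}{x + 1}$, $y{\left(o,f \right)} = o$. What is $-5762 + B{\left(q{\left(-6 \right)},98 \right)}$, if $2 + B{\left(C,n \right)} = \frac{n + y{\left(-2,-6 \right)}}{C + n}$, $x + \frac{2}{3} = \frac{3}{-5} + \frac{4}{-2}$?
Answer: $- \frac{10033492}{1741} \approx -5763.1$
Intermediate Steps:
$x = - \frac{49}{15}$ ($x = - \frac{2}{3} + \left(\frac{3}{-5} + \frac{4}{-2}\right) = - \frac{2}{3} + \left(3 \left(- \frac{1}{5}\right) + 4 \left(- \frac{1}{2}\right)\right) = - \frac{2}{3} - \frac{13}{5} = - \frac{49}{15} \approx -3.2667$)
$q{\left(h \right)} = \frac{30}{17} - \frac{15 h}{34}$ ($q{\left(h \right)} = \frac{-4 + h}{- \frac{49}{15} + 1} = \frac{-4 + h}{- \frac{34}{15}} = \left(-4 + h\right) \left(- \frac{15}{34}\right) = \frac{30}{17} - \frac{15 h}{34}$)
$B{\left(C,n \right)} = -2 + \frac{-2 + n}{C + n}$ ($B{\left(C,n \right)} = -2 + \frac{n - 2}{C + n} = -2 + \frac{-2 + n}{C + n}$)
$-5762 + B{\left(q{\left(-6 \right)},98 \right)} = -5762 + \frac{-2 - 98 - 2 \left(\frac{30}{17} - - \frac{45}{17}\right)}{\left(\frac{30}{17} - - \frac{45}{17}\right) + 98} = -5762 + \frac{-2 - 98 - 2 \left(\frac{30}{17} + \frac{45}{17}\right)}{\left(\frac{30}{17} + \frac{45}{17}\right) + 98} = -5762 + \frac{-2 - 98 - \frac{150}{17}}{\frac{75}{17} + 98} = -5762 + \frac{-2 - 98 - \frac{150}{17}}{\frac{1741}{17}} = -5762 + \frac{17}{1741} \left(- \frac{1850}{17}\right) = -5762 - \frac{1850}{1741} = - \frac{10033492}{1741}$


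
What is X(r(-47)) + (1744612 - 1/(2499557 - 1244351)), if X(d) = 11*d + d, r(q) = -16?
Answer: 2189606450519/1255206 ≈ 1.7444e+6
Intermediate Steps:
X(d) = 12*d
X(r(-47)) + (1744612 - 1/(2499557 - 1244351)) = 12*(-16) + (1744612 - 1/(2499557 - 1244351)) = -192 + (1744612 - 1/1255206) = -192 + 2189847450071/1255206 = 2189606450519/1255206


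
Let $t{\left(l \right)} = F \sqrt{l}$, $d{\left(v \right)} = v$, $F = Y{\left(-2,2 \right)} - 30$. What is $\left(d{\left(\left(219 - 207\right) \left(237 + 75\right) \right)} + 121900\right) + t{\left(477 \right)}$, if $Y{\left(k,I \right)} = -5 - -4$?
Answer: $125644 - 93 \sqrt{53} \approx 1.2497 \cdot 10^{5}$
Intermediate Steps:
$Y{\left(k,I \right)} = -1$ ($Y{\left(k,I \right)} = -5 + 4 = -1$)
$F = -31$ ($F = -1 - 30 = -31$)
$t{\left(l \right)} = - 31 \sqrt{l}$
$\left(d{\left(\left(219 - 207\right) \left(237 + 75\right) \right)} + 121900\right) + t{\left(477 \right)} = \left(\left(219 - 207\right) \left(237 + 75\right) + 121900\right) - 31 \sqrt{477} = \left(12 \cdot 312 + 121900\right) - 31 \cdot 3 \sqrt{53} = \left(3744 + 121900\right) - 93 \sqrt{53} = 125644 - 93 \sqrt{53}$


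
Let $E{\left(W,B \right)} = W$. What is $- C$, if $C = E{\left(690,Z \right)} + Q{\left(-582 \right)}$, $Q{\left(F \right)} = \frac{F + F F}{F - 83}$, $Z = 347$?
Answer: $- \frac{17244}{95} \approx -181.52$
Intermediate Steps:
$Q{\left(F \right)} = \frac{F + F^{2}}{-83 + F}$
$C = \frac{17244}{95}$ ($C = 690 - \frac{582 \left(1 - 582\right)}{-83 - 582} = 690 - 582 \frac{1}{-665} \left(-581\right) = 690 - \left(- \frac{582}{665}\right) \left(-581\right) = 690 - \frac{48306}{95} = \frac{17244}{95} \approx 181.52$)
$- C = \left(-1\right) \frac{17244}{95} = - \frac{17244}{95}$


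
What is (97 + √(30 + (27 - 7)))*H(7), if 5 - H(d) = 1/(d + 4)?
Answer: 5238/11 + 270*√2/11 ≈ 510.89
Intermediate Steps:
H(d) = 5 - 1/(4 + d) (H(d) = 5 - 1/(d + 4) = 5 - 1/(4 + d))
(97 + √(30 + (27 - 7)))*H(7) = (97 + √(30 + (27 - 7)))*((19 + 5*7)/(4 + 7)) = (97 + √(30 + 20))*((19 + 35)/11) = (97 + √50)*((1/11)*54) = (97 + 5*√2)*(54/11) = 5238/11 + 270*√2/11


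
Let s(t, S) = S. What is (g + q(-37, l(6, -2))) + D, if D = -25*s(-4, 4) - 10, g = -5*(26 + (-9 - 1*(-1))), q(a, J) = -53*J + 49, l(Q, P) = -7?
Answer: 220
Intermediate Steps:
q(a, J) = 49 - 53*J
g = -90 (g = -5*(26 + (-9 + 1)) = -5*(26 - 8) = -5*18 = -90)
D = -110 (D = -25*4 - 10 = -100 - 10 = -110)
(g + q(-37, l(6, -2))) + D = (-90 + (49 - 53*(-7))) - 110 = (-90 + (49 + 371)) - 110 = (-90 + 420) - 110 = 330 - 110 = 220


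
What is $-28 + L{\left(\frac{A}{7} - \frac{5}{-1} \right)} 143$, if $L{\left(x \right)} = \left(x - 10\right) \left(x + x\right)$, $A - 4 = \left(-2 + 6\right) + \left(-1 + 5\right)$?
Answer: $- \frac{310538}{49} \approx -6337.5$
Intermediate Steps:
$A = 12$ ($A = 4 + \left(\left(-2 + 6\right) + \left(-1 + 5\right)\right) = 4 + \left(4 + 4\right) = 4 + 8 = 12$)
$L{\left(x \right)} = 2 x \left(-10 + x\right)$ ($L{\left(x \right)} = \left(-10 + x\right) 2 x = 2 x \left(-10 + x\right)$)
$-28 + L{\left(\frac{A}{7} - \frac{5}{-1} \right)} 143 = -28 + 2 \left(\frac{12}{7} - \frac{5}{-1}\right) \left(-10 + \left(\frac{12}{7} - \frac{5}{-1}\right)\right) 143 = -28 + 2 \left(12 \cdot \frac{1}{7} - -5\right) \left(-10 + \left(12 \cdot \frac{1}{7} - -5\right)\right) 143 = -28 + 2 \left(\frac{12}{7} + 5\right) \left(-10 + \left(\frac{12}{7} + 5\right)\right) 143 = -28 + 2 \cdot \frac{47}{7} \left(-10 + \frac{47}{7}\right) 143 = -28 + 2 \cdot \frac{47}{7} \left(- \frac{23}{7}\right) 143 = -28 - \frac{309166}{49} = - \frac{310538}{49}$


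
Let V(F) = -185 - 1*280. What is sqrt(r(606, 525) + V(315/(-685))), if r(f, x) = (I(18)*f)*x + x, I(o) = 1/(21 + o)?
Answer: 3*sqrt(154310)/13 ≈ 90.651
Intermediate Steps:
r(f, x) = x + f*x/39 (r(f, x) = (f/(21 + 18))*x + x = (f/39)*x + x = f*x/39 + x = x + f*x/39)
V(F) = -465 (V(F) = -185 - 280 = -465)
sqrt(r(606, 525) + V(315/(-685))) = sqrt((1/39)*525*(39 + 606) - 465) = sqrt((1/39)*525*645 - 465) = sqrt(112875/13 - 465) = sqrt(106830/13) = 3*sqrt(154310)/13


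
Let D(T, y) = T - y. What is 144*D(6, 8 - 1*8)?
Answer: 864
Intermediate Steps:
144*D(6, 8 - 1*8) = 144*(6 - (8 - 1*8)) = 144*(6 - (8 - 8)) = 144*(6 - 1*0) = 144*(6 + 0) = 144*6 = 864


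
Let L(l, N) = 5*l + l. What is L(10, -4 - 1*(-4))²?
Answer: 3600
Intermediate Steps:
L(l, N) = 6*l
L(10, -4 - 1*(-4))² = (6*10)² = 60² = 3600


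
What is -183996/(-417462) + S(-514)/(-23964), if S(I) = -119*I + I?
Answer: -871276045/416835807 ≈ -2.0902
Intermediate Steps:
S(I) = -118*I
-183996/(-417462) + S(-514)/(-23964) = -183996/(-417462) - 118*(-514)/(-23964) = -183996*(-1/417462) + 60652*(-1/23964) = 30666/69577 - 15163/5991 = -871276045/416835807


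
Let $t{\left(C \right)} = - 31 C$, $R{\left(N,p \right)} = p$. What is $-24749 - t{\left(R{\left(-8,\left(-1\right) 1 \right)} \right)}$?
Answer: $-24780$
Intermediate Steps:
$-24749 - t{\left(R{\left(-8,\left(-1\right) 1 \right)} \right)} = -24749 - - 31 \left(\left(-1\right) 1\right) = -24749 - \left(-31\right) \left(-1\right) = -24749 - 31 = -24780$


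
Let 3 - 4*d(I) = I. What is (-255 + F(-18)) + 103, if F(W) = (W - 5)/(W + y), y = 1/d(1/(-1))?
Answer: -2561/17 ≈ -150.65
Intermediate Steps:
d(I) = 3/4 - I/4
y = 1 (y = 1/(3/4 - 1/4/(-1)) = 1/(3/4 - 1/4*(-1)) = 1/(3/4 + 1/4) = 1/1 = 1)
F(W) = (-5 + W)/(1 + W) (F(W) = (W - 5)/(W + 1) = (-5 + W)/(1 + W))
(-255 + F(-18)) + 103 = (-255 + (-5 - 18)/(1 - 18)) + 103 = (-255 - 23/(-17)) + 103 = (-255 - 1/17*(-23)) + 103 = (-255 + 23/17) + 103 = -4312/17 + 103 = -2561/17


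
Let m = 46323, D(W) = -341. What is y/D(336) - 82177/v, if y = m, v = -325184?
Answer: -15035476075/110887744 ≈ -135.59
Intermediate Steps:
y = 46323
y/D(336) - 82177/v = 46323/(-341) - 82177/(-325184) = 46323*(-1/341) - 82177*(-1/325184) = -46323/341 + 82177/325184 = -15035476075/110887744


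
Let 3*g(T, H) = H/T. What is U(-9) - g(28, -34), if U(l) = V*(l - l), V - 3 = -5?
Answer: 17/42 ≈ 0.40476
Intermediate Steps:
V = -2 (V = 3 - 5 = -2)
g(T, H) = H/(3*T) (g(T, H) = (H/T)/3 = H/(3*T))
U(l) = 0 (U(l) = -2*(l - l) = -2*0 = 0)
U(-9) - g(28, -34) = 0 - (-34)/(3*28) = 0 - 1*(-17/42) = 0 + 17/42 = 17/42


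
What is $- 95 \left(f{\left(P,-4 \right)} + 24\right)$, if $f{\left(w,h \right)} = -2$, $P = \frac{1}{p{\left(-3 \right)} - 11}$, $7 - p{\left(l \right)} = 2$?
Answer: $-2090$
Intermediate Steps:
$p{\left(l \right)} = 5$ ($p{\left(l \right)} = 7 - 2 = 5$)
$P = - \frac{1}{6}$ ($P = \frac{1}{5 - 11} = \frac{1}{-6} = - \frac{1}{6} \approx -0.16667$)
$- 95 \left(f{\left(P,-4 \right)} + 24\right) = - 95 \left(-2 + 24\right) = \left(-95\right) 22 = -2090$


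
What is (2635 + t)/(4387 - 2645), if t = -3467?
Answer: -32/67 ≈ -0.47761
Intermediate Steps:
(2635 + t)/(4387 - 2645) = (2635 - 3467)/(4387 - 2645) = -832/1742 = -832*1/1742 = -32/67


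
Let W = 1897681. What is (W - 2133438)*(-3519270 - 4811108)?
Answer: 1963944926146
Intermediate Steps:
(W - 2133438)*(-3519270 - 4811108) = (1897681 - 2133438)*(-3519270 - 4811108) = -235757*(-8330378) = 1963944926146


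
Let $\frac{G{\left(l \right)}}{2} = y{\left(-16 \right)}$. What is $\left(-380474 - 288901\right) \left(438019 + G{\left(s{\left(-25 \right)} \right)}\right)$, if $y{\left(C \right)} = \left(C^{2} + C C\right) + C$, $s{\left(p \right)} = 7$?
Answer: $-293862988125$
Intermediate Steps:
$y{\left(C \right)} = C + 2 C^{2}$ ($y{\left(C \right)} = \left(C^{2} + C^{2}\right) + C = 2 C^{2} + C = C + 2 C^{2}$)
$G{\left(l \right)} = 992$ ($G{\left(l \right)} = 2 \left(- 16 \left(1 + 2 \left(-16\right)\right)\right) = 2 \left(- 16 \left(1 - 32\right)\right) = 2 \left(\left(-16\right) \left(-31\right)\right) = 2 \cdot 496 = 992$)
$\left(-380474 - 288901\right) \left(438019 + G{\left(s{\left(-25 \right)} \right)}\right) = \left(-380474 - 288901\right) \left(438019 + 992\right) = \left(-669375\right) 439011 = -293862988125$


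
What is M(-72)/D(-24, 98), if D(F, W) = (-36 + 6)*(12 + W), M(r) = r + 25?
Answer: 47/3300 ≈ 0.014242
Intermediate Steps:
M(r) = 25 + r
D(F, W) = -360 - 30*W (D(F, W) = -30*(12 + W) = -360 - 30*W)
M(-72)/D(-24, 98) = (25 - 72)/(-360 - 30*98) = -47/(-360 - 2940) = -47/(-3300) = -47*(-1/3300) = 47/3300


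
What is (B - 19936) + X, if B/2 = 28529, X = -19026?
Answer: 18096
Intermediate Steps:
B = 57058 (B = 2*28529 = 57058)
(B - 19936) + X = (57058 - 19936) - 19026 = 37122 - 19026 = 18096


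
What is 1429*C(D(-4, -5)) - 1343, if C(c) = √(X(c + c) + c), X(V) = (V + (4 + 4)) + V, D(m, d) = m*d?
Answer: -1343 + 8574*√3 ≈ 13508.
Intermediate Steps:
D(m, d) = d*m
X(V) = 8 + 2*V (X(V) = (V + 8) + V = (8 + V) + V = 8 + 2*V)
C(c) = √(8 + 5*c) (C(c) = √((8 + 2*(c + c)) + c) = √((8 + 2*(2*c)) + c) = √((8 + 4*c) + c) = √(8 + 5*c))
1429*C(D(-4, -5)) - 1343 = 1429*√(8 + 5*(-5*(-4))) - 1343 = 1429*√(8 + 5*20) - 1343 = 1429*√(8 + 100) - 1343 = 1429*√108 - 1343 = 1429*(6*√3) - 1343 = 8574*√3 - 1343 = -1343 + 8574*√3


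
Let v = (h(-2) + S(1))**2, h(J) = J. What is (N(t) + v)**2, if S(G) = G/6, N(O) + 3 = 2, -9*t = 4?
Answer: 7225/1296 ≈ 5.5748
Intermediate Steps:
t = -4/9 (t = -1/9*4 = -4/9 ≈ -0.44444)
N(O) = -1 (N(O) = -3 + 2 = -1)
S(G) = G/6 (S(G) = G*(1/6) = G/6)
v = 121/36 (v = (-2 + (1/6)*1)**2 = (-2 + 1/6)**2 = (-11/6)**2 = 121/36 ≈ 3.3611)
(N(t) + v)**2 = (-1 + 121/36)**2 = (85/36)**2 = 7225/1296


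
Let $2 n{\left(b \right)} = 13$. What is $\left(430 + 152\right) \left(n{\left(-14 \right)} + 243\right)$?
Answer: $145209$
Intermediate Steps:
$n{\left(b \right)} = \frac{13}{2}$ ($n{\left(b \right)} = \frac{1}{2} \cdot 13 = \frac{13}{2}$)
$\left(430 + 152\right) \left(n{\left(-14 \right)} + 243\right) = \left(430 + 152\right) \left(\frac{13}{2} + 243\right) = 582 \cdot \frac{499}{2} = 145209$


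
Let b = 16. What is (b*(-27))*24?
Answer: -10368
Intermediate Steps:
(b*(-27))*24 = (16*(-27))*24 = -432*24 = -10368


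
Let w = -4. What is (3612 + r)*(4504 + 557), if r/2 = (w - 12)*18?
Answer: 15365196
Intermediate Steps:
r = -576 (r = 2*((-4 - 12)*18) = 2*(-16*18) = 2*(-288) = -576)
(3612 + r)*(4504 + 557) = (3612 - 576)*(4504 + 557) = 3036*5061 = 15365196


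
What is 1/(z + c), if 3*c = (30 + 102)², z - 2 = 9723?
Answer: 1/15533 ≈ 6.4379e-5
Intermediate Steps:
z = 9725 (z = 2 + 9723 = 9725)
c = 5808 (c = (30 + 102)²/3 = (⅓)*132² = (⅓)*17424 = 5808)
1/(z + c) = 1/(9725 + 5808) = 1/15533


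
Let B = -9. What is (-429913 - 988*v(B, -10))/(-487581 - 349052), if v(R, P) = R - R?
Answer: 429913/836633 ≈ 0.51386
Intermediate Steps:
v(R, P) = 0
(-429913 - 988*v(B, -10))/(-487581 - 349052) = (-429913 - 988*0)/(-487581 - 349052) = (-429913 + 0)/(-836633) = -429913*(-1/836633) = 429913/836633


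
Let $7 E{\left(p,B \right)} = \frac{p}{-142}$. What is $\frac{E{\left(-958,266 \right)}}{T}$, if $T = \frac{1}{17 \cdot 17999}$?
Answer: $\frac{146565857}{497} \approx 2.949 \cdot 10^{5}$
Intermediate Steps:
$E{\left(p,B \right)} = - \frac{p}{994}$ ($E{\left(p,B \right)} = \frac{p \frac{1}{-142}}{7} = \frac{p \left(- \frac{1}{142}\right)}{7} = \frac{\left(- \frac{1}{142}\right) p}{7} = - \frac{p}{994}$)
$T = \frac{1}{305983} \approx 3.2682 \cdot 10^{-6}$
$\frac{E{\left(-958,266 \right)}}{T} = \left(- \frac{1}{994}\right) \left(-958\right) \frac{1}{\frac{1}{305983}} = \frac{479}{497} \cdot 305983 = \frac{146565857}{497}$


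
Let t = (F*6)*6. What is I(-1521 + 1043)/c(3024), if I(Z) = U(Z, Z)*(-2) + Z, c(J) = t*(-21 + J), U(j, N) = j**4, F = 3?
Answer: -17401646165/54054 ≈ -3.2193e+5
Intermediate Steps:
t = 108 (t = (3*6)*6 = 18*6 = 108)
c(J) = -2268 + 108*J (c(J) = 108*(-21 + J) = -2268 + 108*J)
I(Z) = Z - 2*Z**4 (I(Z) = Z**4*(-2) + Z = -2*Z**4 + Z = Z - 2*Z**4)
I(-1521 + 1043)/c(3024) = ((-1521 + 1043) - 2*(-1521 + 1043)**4)/(-2268 + 108*3024) = (-478 - 2*(-478)**4)/(-2268 + 326592) = (-478 - 2*52204938256)/324324 = (-478 - 104409876512)*(1/324324) = -104409876990*1/324324 = -17401646165/54054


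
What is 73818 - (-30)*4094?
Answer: 196638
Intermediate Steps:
73818 - (-30)*4094 = 73818 - 1*(-122820) = 73818 + 122820 = 196638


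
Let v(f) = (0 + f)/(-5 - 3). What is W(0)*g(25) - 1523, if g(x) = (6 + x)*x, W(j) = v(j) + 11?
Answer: 7002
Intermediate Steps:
v(f) = -f/8 (v(f) = f/(-8) = f*(-⅛) = -f/8)
W(j) = 11 - j/8 (W(j) = -j/8 + 11 = 11 - j/8)
g(x) = x*(6 + x)
W(0)*g(25) - 1523 = (11 - ⅛*0)*(25*(6 + 25)) - 1523 = (11 + 0)*(25*31) - 1523 = 11*775 - 1523 = 8525 - 1523 = 7002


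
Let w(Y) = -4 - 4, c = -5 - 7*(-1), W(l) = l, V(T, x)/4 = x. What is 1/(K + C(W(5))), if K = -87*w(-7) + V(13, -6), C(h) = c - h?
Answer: 1/669 ≈ 0.0014948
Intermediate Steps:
V(T, x) = 4*x
c = 2 (c = -5 + 7 = 2)
w(Y) = -8
C(h) = 2 - h
K = 672 (K = -87*(-8) + 4*(-6) = 696 - 24 = 672)
1/(K + C(W(5))) = 1/(672 + (2 - 1*5)) = 1/(672 + (2 - 5)) = 1/(672 - 3) = 1/669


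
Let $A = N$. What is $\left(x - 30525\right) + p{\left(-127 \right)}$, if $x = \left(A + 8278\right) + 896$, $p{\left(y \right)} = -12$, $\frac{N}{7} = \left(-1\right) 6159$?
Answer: $-64476$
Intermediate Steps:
$N = -43113$ ($N = 7 \left(\left(-1\right) 6159\right) = 7 \left(-6159\right) = -43113$)
$A = -43113$
$x = -33939$ ($x = \left(-43113 + 8278\right) + 896 = -34835 + 896 = -33939$)
$\left(x - 30525\right) + p{\left(-127 \right)} = \left(-33939 - 30525\right) - 12 = -64464 - 12 = -64476$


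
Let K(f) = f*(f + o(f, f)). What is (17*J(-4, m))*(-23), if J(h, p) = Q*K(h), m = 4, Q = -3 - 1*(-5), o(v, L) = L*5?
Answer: -75072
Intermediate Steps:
o(v, L) = 5*L
Q = 2 (Q = -3 + 5 = 2)
K(f) = 6*f² (K(f) = f*(f + 5*f) = f*(6*f) = 6*f²)
J(h, p) = 12*h² (J(h, p) = 2*(6*h²) = 12*h²)
(17*J(-4, m))*(-23) = (17*(12*(-4)²))*(-23) = (17*(12*16))*(-23) = (17*192)*(-23) = 3264*(-23) = -75072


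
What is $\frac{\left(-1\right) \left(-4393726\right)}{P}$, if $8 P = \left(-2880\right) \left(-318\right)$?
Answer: $\frac{2196863}{57240} \approx 38.38$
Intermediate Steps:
$P = 114480$ ($P = \frac{\left(-2880\right) \left(-318\right)}{8} = \frac{1}{8} \cdot 915840 = 114480$)
$\frac{\left(-1\right) \left(-4393726\right)}{P} = \frac{\left(-1\right) \left(-4393726\right)}{114480} = 4393726 \cdot \frac{1}{114480} = \frac{2196863}{57240}$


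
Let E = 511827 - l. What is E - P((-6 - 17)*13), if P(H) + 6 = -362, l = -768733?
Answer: 1280928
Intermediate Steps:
P(H) = -368 (P(H) = -6 - 362 = -368)
E = 1280560 (E = 511827 - 1*(-768733) = 511827 + 768733 = 1280560)
E - P((-6 - 17)*13) = 1280560 - 1*(-368) = 1280560 + 368 = 1280928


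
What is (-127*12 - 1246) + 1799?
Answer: -971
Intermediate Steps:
(-127*12 - 1246) + 1799 = (-1524 - 1246) + 1799 = -2770 + 1799 = -971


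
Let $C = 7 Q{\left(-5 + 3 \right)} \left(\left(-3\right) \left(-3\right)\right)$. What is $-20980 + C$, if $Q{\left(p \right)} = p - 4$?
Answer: $-21358$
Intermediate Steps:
$Q{\left(p \right)} = -4 + p$
$C = -378$ ($C = 7 \left(-4 + \left(-5 + 3\right)\right) \left(\left(-3\right) \left(-3\right)\right) = 7 \left(-4 - 2\right) 9 = 7 \left(-6\right) 9 = \left(-42\right) 9 = -378$)
$-20980 + C = -20980 - 378 = -21358$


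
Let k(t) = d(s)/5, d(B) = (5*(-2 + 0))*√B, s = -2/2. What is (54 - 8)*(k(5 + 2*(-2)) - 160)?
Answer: -7360 - 92*I ≈ -7360.0 - 92.0*I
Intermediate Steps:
s = -1 (s = -2*½ = -1)
d(B) = -10*√B (d(B) = (5*(-2))*√B = -10*√B)
k(t) = -2*I (k(t) = -10*I/5 = -10*I*(⅕) = -2*I)
(54 - 8)*(k(5 + 2*(-2)) - 160) = (54 - 8)*(-2*I - 160) = 46*(-160 - 2*I) = -7360 - 92*I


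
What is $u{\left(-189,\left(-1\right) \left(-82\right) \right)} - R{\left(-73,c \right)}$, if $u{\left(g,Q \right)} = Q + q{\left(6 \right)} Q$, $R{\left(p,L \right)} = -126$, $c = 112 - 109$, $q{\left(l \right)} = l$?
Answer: $700$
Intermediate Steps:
$c = 3$ ($c = 112 - 109 = 3$)
$u{\left(g,Q \right)} = 7 Q$ ($u{\left(g,Q \right)} = Q + 6 Q = 7 Q$)
$u{\left(-189,\left(-1\right) \left(-82\right) \right)} - R{\left(-73,c \right)} = 7 \left(\left(-1\right) \left(-82\right)\right) - -126 = 7 \cdot 82 + 126 = 574 + 126 = 700$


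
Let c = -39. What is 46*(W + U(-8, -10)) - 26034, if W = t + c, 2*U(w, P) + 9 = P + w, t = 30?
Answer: -27069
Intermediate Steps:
U(w, P) = -9/2 + P/2 + w/2 (U(w, P) = -9/2 + (P + w)/2 = -9/2 + (P/2 + w/2) = -9/2 + P/2 + w/2)
W = -9 (W = 30 - 39 = -9)
46*(W + U(-8, -10)) - 26034 = 46*(-9 + (-9/2 + (½)*(-10) + (½)*(-8))) - 26034 = 46*(-9 + (-9/2 - 5 - 4)) - 26034 = 46*(-9 - 27/2) - 26034 = 46*(-45/2) - 26034 = -1035 - 26034 = -27069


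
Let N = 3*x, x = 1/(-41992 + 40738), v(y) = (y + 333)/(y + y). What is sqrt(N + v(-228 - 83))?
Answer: I*sqrt(638160182)/129998 ≈ 0.19432*I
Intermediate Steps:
v(y) = (333 + y)/(2*y) (v(y) = (333 + y)/((2*y)) = (333 + y)*(1/(2*y)) = (333 + y)/(2*y))
x = -1/1254 (x = 1/(-1254) = -1/1254 ≈ -0.00079745)
N = -1/418 (N = 3*(-1/1254) = -1/418 ≈ -0.0023923)
sqrt(N + v(-228 - 83)) = sqrt(-1/418 + (333 + (-228 - 83))/(2*(-228 - 83))) = sqrt(-1/418 + (1/2)*(333 - 311)/(-311)) = sqrt(-1/418 + (1/2)*(-1/311)*22) = sqrt(-1/418 - 11/311) = sqrt(-4909/129998) = I*sqrt(638160182)/129998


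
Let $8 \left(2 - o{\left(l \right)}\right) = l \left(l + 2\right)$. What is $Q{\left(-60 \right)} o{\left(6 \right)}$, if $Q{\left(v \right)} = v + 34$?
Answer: $104$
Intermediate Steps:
$o{\left(l \right)} = 2 - \frac{l \left(2 + l\right)}{8}$ ($o{\left(l \right)} = 2 - \frac{l \left(l + 2\right)}{8} = 2 - \frac{l \left(2 + l\right)}{8}$)
$Q{\left(v \right)} = 34 + v$
$Q{\left(-60 \right)} o{\left(6 \right)} = \left(34 - 60\right) \left(2 - \frac{3}{2} - \frac{6^{2}}{8}\right) = - 26 \left(2 - \frac{3}{2} - \frac{9}{2}\right) = \left(-26\right) \left(-4\right) = 104$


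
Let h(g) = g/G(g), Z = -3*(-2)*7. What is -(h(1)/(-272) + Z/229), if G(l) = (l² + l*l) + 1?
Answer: -34043/186864 ≈ -0.18218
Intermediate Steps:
G(l) = 1 + 2*l² (G(l) = (l² + l²) + 1 = 2*l² + 1 = 1 + 2*l²)
Z = 42 (Z = 6*7 = 42)
h(g) = g/(1 + 2*g²)
-(h(1)/(-272) + Z/229) = -((1/(1 + 2*1²))/(-272) + 42/229) = -((1/(1 + 2*1))*(-1/272) + 42*(1/229)) = -((1/(1 + 2))*(-1/272) + 42/229) = -((1/3)*(-1/272) + 42/229) = -((1*(⅓))*(-1/272) + 42/229) = -((⅓)*(-1/272) + 42/229) = -(-1/816 + 42/229) = -1*34043/186864 = -34043/186864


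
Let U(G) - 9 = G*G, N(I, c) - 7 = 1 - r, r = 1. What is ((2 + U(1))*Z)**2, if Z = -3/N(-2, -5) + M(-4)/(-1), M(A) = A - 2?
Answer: 219024/49 ≈ 4469.9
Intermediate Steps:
N(I, c) = 7 (N(I, c) = 7 + (1 - 1*1) = 7 + (1 - 1) = 7 + 0 = 7)
U(G) = 9 + G**2 (U(G) = 9 + G*G = 9 + G**2)
M(A) = -2 + A
Z = 39/7 (Z = -3/7 + (-2 - 4)/(-1) = -3*1/7 - 6*(-1) = -3/7 + 6 = 39/7 ≈ 5.5714)
((2 + U(1))*Z)**2 = ((2 + (9 + 1**2))*(39/7))**2 = ((2 + (9 + 1))*(39/7))**2 = ((2 + 10)*(39/7))**2 = (12*(39/7))**2 = (468/7)**2 = 219024/49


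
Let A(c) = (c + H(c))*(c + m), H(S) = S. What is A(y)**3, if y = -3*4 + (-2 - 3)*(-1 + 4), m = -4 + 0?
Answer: 4691010024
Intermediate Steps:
m = -4
y = -27 (y = -12 - 5*3 = -12 - 15 = -27)
A(c) = 2*c*(-4 + c) (A(c) = (c + c)*(c - 4) = (2*c)*(-4 + c) = 2*c*(-4 + c))
A(y)**3 = (2*(-27)*(-4 - 27))**3 = (2*(-27)*(-31))**3 = 1674**3 = 4691010024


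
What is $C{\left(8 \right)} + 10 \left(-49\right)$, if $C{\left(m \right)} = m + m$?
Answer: $-474$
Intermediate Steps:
$C{\left(m \right)} = 2 m$
$C{\left(8 \right)} + 10 \left(-49\right) = 2 \cdot 8 + 10 \left(-49\right) = 16 - 490 = -474$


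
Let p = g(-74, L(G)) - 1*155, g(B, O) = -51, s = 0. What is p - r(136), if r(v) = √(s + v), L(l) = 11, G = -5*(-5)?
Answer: -206 - 2*√34 ≈ -217.66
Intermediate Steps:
G = 25
r(v) = √v (r(v) = √(0 + v) = √v)
p = -206 (p = -51 - 1*155 = -51 - 155 = -206)
p - r(136) = -206 - √136 = -206 - 2*√34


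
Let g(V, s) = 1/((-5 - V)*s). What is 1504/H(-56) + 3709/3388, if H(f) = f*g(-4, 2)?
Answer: 185693/3388 ≈ 54.809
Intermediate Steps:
g(V, s) = 1/(s*(-5 - V))
H(f) = -f/2 (H(f) = f*(-1/(2*(5 - 4))) = f*(-1*1/2/1) = f*(-1*1/2*1) = f*(-1/2) = -f/2)
1504/H(-56) + 3709/3388 = 1504/((-1/2*(-56))) + 3709/3388 = 1504/28 + 3709*(1/3388) = 1504*(1/28) + 3709/3388 = 376/7 + 3709/3388 = 185693/3388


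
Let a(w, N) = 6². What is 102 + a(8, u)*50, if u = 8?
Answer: 1902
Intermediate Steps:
a(w, N) = 36
102 + a(8, u)*50 = 102 + 36*50 = 102 + 1800 = 1902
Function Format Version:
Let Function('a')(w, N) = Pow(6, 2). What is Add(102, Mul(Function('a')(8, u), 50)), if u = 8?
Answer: 1902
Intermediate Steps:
Function('a')(w, N) = 36
Add(102, Mul(Function('a')(8, u), 50)) = Add(102, Mul(36, 50)) = Add(102, 1800) = 1902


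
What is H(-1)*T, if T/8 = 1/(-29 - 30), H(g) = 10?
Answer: -80/59 ≈ -1.3559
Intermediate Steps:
T = -8/59 (T = 8/(-29 - 30) = 8/(-59) = 8*(-1/59) = -8/59 ≈ -0.13559)
H(-1)*T = 10*(-8/59) = -80/59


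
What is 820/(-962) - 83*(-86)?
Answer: 3432968/481 ≈ 7137.1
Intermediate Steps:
820/(-962) - 83*(-86) = 820*(-1/962) + 7138 = -410/481 + 7138 = 3432968/481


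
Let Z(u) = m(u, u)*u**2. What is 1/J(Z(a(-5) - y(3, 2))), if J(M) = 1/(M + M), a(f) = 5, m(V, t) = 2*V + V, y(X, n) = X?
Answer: 48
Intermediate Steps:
m(V, t) = 3*V
Z(u) = 3*u**3 (Z(u) = (3*u)*u**2 = 3*u**3)
J(M) = 1/(2*M)
1/J(Z(a(-5) - y(3, 2))) = 1/(1/(2*((3*(5 - 1*3)**3)))) = 1/(1/(2*((3*(5 - 3)**3)))) = 1/(1/(2*((3*2**3)))) = 1/(1/(2*((3*8)))) = 1/((1/2)/24) = 1/((1/2)*(1/24)) = 1/(1/48) = 48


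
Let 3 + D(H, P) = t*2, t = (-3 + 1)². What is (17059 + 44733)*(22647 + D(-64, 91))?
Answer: 1399712384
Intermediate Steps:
t = 4 (t = (-2)² = 4)
D(H, P) = 5 (D(H, P) = -3 + 4*2 = -3 + 8 = 5)
(17059 + 44733)*(22647 + D(-64, 91)) = (17059 + 44733)*(22647 + 5) = 61792*22652 = 1399712384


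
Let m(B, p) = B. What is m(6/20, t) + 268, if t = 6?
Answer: 2683/10 ≈ 268.30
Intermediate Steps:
m(6/20, t) + 268 = 6/20 + 268 = 6*(1/20) + 268 = 3/10 + 268 = 2683/10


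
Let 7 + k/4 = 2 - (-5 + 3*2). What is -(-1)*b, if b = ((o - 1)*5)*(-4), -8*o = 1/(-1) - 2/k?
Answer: 425/24 ≈ 17.708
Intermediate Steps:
k = -24 (k = -28 + 4*(2 - (-5 + 3*2)) = -28 + 4*(2 - (-5 + 6)) = -28 + 4*(2 - 1*1) = -28 + 4*(2 - 1) = -28 + 4*1 = -28 + 4 = -24)
o = 11/96 (o = -(1/(-1) - 2/(-24))/8 = -(1*(-1) - 2*(-1/24))/8 = -(-1 + 1/12)/8 = -⅛*(-11/12) = 11/96 ≈ 0.11458)
b = 425/24 (b = ((11/96 - 1)*5)*(-4) = -85/96*5*(-4) = -425/96*(-4) = 425/24 ≈ 17.708)
-(-1)*b = -(-1)*425/24 = -1*(-425/24) = 425/24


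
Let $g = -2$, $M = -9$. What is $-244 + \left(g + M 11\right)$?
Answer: $-345$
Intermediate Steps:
$-244 + \left(g + M 11\right) = -244 - 101 = -345$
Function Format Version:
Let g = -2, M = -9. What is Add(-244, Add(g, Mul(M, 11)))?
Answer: -345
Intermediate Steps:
Add(-244, Add(g, Mul(M, 11))) = Add(-244, Add(-2, Mul(-9, 11))) = Add(-244, Add(-2, -99)) = Add(-244, -101) = -345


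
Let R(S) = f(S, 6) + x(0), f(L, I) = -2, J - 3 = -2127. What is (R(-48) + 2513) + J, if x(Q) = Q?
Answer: 387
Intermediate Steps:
J = -2124 (J = 3 - 2127 = -2124)
R(S) = -2 (R(S) = -2 + 0 = -2)
(R(-48) + 2513) + J = (-2 + 2513) - 2124 = 2511 - 2124 = 387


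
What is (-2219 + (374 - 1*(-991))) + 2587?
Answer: 1733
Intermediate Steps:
(-2219 + (374 - 1*(-991))) + 2587 = (-2219 + (374 + 991)) + 2587 = (-2219 + 1365) + 2587 = -854 + 2587 = 1733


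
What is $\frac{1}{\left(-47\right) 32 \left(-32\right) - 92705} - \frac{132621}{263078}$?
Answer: $- \frac{5912109395}{11727228006} \approx -0.50414$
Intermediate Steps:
$\frac{1}{\left(-47\right) 32 \left(-32\right) - 92705} - \frac{132621}{263078} = \frac{1}{\left(-1504\right) \left(-32\right) - 92705} - \frac{132621}{263078} = \frac{1}{48128 - 92705} - \frac{132621}{263078} = \frac{1}{-44577} - \frac{132621}{263078} = - \frac{1}{44577} - \frac{132621}{263078} = - \frac{5912109395}{11727228006}$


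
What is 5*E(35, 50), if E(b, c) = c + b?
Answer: 425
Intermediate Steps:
E(b, c) = b + c
5*E(35, 50) = 5*(35 + 50) = 5*85 = 425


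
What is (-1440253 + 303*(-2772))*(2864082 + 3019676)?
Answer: -13415962595102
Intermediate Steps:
(-1440253 + 303*(-2772))*(2864082 + 3019676) = (-1440253 - 839916)*5883758 = -2280169*5883758 = -13415962595102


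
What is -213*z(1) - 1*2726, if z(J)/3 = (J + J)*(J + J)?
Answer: -5282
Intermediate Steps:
z(J) = 12*J² (z(J) = 3*((J + J)*(J + J)) = 3*((2*J)*(2*J)) = 3*(4*J²) = 12*J²)
-213*z(1) - 1*2726 = -2556*1² - 1*2726 = -2556 - 2726 = -5282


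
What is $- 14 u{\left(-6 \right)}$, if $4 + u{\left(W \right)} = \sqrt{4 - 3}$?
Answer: $42$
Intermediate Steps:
$u{\left(W \right)} = -3$ ($u{\left(W \right)} = -4 + \sqrt{4 - 3} = -4 + \sqrt{1} = -4 + 1 = -3$)
$- 14 u{\left(-6 \right)} = \left(-14\right) \left(-3\right) = 42$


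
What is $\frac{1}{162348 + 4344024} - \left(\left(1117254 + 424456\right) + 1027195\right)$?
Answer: $- \frac{11576441562659}{4506372} \approx -2.5689 \cdot 10^{6}$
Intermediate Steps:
$\frac{1}{162348 + 4344024} - \left(\left(1117254 + 424456\right) + 1027195\right) = \frac{1}{4506372} - \left(1541710 + 1027195\right) = \frac{1}{4506372} - 2568905 = - \frac{11576441562659}{4506372}$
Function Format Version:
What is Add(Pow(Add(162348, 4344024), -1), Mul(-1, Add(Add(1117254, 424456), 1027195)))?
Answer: Rational(-11576441562659, 4506372) ≈ -2.5689e+6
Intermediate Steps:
Add(Pow(Add(162348, 4344024), -1), Mul(-1, Add(Add(1117254, 424456), 1027195))) = Add(Pow(4506372, -1), Mul(-1, Add(1541710, 1027195))) = Add(Rational(1, 4506372), Mul(-1, 2568905)) = Add(Rational(1, 4506372), -2568905) = Rational(-11576441562659, 4506372)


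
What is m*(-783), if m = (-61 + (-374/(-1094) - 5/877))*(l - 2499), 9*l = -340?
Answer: -57804410843715/479719 ≈ -1.2050e+8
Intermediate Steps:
l = -340/9 (l = (⅑)*(-340) = -340/9 ≈ -37.778)
m = 664418515445/4317471 (m = (-61 + (-374/(-1094) - 5/877))*(-340/9 - 2499) = (-61 + (-374*(-1/1094) - 5*1/877))*(-22831/9) = (-61 + (187/547 - 5/877))*(-22831/9) = (-61 + 161264/479719)*(-22831/9) = -29101595/479719*(-22831/9) = 664418515445/4317471 ≈ 1.5389e+5)
m*(-783) = (664418515445/4317471)*(-783) = -57804410843715/479719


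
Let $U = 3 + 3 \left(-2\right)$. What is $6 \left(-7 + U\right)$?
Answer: $-60$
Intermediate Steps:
$U = -3$ ($U = 3 - 6 = -3$)
$6 \left(-7 + U\right) = 6 \left(-7 - 3\right) = 6 \left(-10\right) = -60$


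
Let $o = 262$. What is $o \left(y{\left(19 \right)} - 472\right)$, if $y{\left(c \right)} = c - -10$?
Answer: $-116066$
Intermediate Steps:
$y{\left(c \right)} = 10 + c$ ($y{\left(c \right)} = c + 10 = 10 + c$)
$o \left(y{\left(19 \right)} - 472\right) = 262 \left(\left(10 + 19\right) - 472\right) = 262 \left(29 - 472\right) = 262 \left(-443\right) = -116066$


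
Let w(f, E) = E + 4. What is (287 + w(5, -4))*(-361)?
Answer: -103607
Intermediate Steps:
w(f, E) = 4 + E
(287 + w(5, -4))*(-361) = (287 + (4 - 4))*(-361) = (287 + 0)*(-361) = 287*(-361) = -103607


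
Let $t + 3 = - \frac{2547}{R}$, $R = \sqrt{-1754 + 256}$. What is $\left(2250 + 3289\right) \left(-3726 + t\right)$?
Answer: $-20654931 + \frac{14107833 i \sqrt{1498}}{1498} \approx -2.0655 \cdot 10^{7} + 3.6451 \cdot 10^{5} i$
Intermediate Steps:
$R = i \sqrt{1498}$ ($R = \sqrt{-1498} = i \sqrt{1498} \approx 38.704 i$)
$t = -3 + \frac{2547 i \sqrt{1498}}{1498}$ ($t = -3 - \frac{2547}{i \sqrt{1498}} = -3 - 2547 \left(- \frac{i \sqrt{1498}}{1498}\right) = -3 + \frac{2547 i \sqrt{1498}}{1498} \approx -3.0 + 65.807 i$)
$\left(2250 + 3289\right) \left(-3726 + t\right) = \left(2250 + 3289\right) \left(-3726 - \left(3 - \frac{2547 i \sqrt{1498}}{1498}\right)\right) = 5539 \left(-3729 + \frac{2547 i \sqrt{1498}}{1498}\right) = -20654931 + \frac{14107833 i \sqrt{1498}}{1498}$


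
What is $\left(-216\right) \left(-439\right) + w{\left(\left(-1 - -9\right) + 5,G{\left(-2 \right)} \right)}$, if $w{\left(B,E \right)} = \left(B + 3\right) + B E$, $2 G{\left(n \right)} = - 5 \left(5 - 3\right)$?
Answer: $94775$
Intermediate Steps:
$G{\left(n \right)} = -5$ ($G{\left(n \right)} = \frac{\left(-5\right) \left(5 - 3\right)}{2} = \frac{\left(-5\right) 2}{2} = \frac{1}{2} \left(-10\right) = -5$)
$w{\left(B,E \right)} = 3 + B + B E$ ($w{\left(B,E \right)} = \left(3 + B\right) + B E = 3 + B + B E$)
$\left(-216\right) \left(-439\right) + w{\left(\left(-1 - -9\right) + 5,G{\left(-2 \right)} \right)} = \left(-216\right) \left(-439\right) + \left(3 + \left(\left(-1 - -9\right) + 5\right) + \left(\left(-1 - -9\right) + 5\right) \left(-5\right)\right) = 94824 + \left(3 + \left(\left(-1 + 9\right) + 5\right) + \left(\left(-1 + 9\right) + 5\right) \left(-5\right)\right) = 94824 + \left(3 + \left(8 + 5\right) + \left(8 + 5\right) \left(-5\right)\right) = 94824 + \left(3 + 13 + 13 \left(-5\right)\right) = 94824 + \left(3 + 13 - 65\right) = 94824 - 49 = 94775$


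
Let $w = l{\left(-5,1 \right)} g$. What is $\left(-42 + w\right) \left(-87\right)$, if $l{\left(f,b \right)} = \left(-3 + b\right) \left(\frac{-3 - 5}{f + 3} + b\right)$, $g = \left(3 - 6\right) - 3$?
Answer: $-1566$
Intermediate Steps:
$g = -6$ ($g = -3 - 3 = -6$)
$l{\left(f,b \right)} = \left(-3 + b\right) \left(b - \frac{8}{3 + f}\right)$ ($l{\left(f,b \right)} = \left(-3 + b\right) \left(- \frac{8}{3 + f} + b\right) = \left(-3 + b\right) \left(b - \frac{8}{3 + f}\right)$)
$w = 60$ ($w = \frac{24 - 17 + 3 \cdot 1^{2} - 5 \cdot 1^{2} - 3 \left(-5\right)}{3 - 5} \left(-6\right) = \frac{24 - 17 + 3 \cdot 1 - 5 + 15}{-2} \left(-6\right) = - \frac{24 - 17 + 3 - 5 + 15}{2} \left(-6\right) = \left(- \frac{1}{2}\right) 20 \left(-6\right) = \left(-10\right) \left(-6\right) = 60$)
$\left(-42 + w\right) \left(-87\right) = \left(-42 + 60\right) \left(-87\right) = 18 \left(-87\right) = -1566$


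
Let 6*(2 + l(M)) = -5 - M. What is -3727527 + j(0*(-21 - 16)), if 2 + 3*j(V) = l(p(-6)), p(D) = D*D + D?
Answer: -67095545/18 ≈ -3.7275e+6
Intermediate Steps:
p(D) = D + D² (p(D) = D² + D = D + D²)
l(M) = -17/6 - M/6 (l(M) = -2 + (-5 - M)/6 = -2 + (-⅚ - M/6) = -17/6 - M/6)
j(V) = -59/18 (j(V) = -⅔ + (-17/6 - (-1)*(1 - 6))/3 = -⅔ + (-17/6 - (-1)*(-5))/3 = -⅔ + (-17/6 - ⅙*30)/3 = -⅔ + (-17/6 - 5)/3 = -⅔ + (⅓)*(-47/6) = -⅔ - 47/18 = -59/18)
-3727527 + j(0*(-21 - 16)) = -3727527 - 59/18 = -67095545/18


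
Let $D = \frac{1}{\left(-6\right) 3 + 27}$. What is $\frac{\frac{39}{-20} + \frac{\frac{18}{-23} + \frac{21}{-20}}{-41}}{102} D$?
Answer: $- \frac{5989}{2885580} \approx -0.0020755$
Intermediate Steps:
$D = \frac{1}{9}$ ($D = \frac{1}{-18 + 27} = \frac{1}{9} \approx 0.11111$)
$\frac{\frac{39}{-20} + \frac{\frac{18}{-23} + \frac{21}{-20}}{-41}}{102} D = \frac{\frac{39}{-20} + \frac{\frac{18}{-23} + \frac{21}{-20}}{-41}}{102} \cdot \frac{1}{9} = \left(39 \left(- \frac{1}{20}\right) + \left(18 \left(- \frac{1}{23}\right) + 21 \left(- \frac{1}{20}\right)\right) \left(- \frac{1}{41}\right)\right) \frac{1}{102} \cdot \frac{1}{9} = \left(- \frac{39}{20} + \left(- \frac{18}{23} - \frac{21}{20}\right) \left(- \frac{1}{41}\right)\right) \frac{1}{102} \cdot \frac{1}{9} = \left(- \frac{39}{20} - - \frac{843}{18860}\right) \frac{1}{102} \cdot \frac{1}{9} = \left(- \frac{39}{20} + \frac{843}{18860}\right) \frac{1}{102} \cdot \frac{1}{9} = \left(- \frac{17967}{9430}\right) \frac{1}{102} \cdot \frac{1}{9} = \left(- \frac{5989}{320620}\right) \frac{1}{9} = - \frac{5989}{2885580}$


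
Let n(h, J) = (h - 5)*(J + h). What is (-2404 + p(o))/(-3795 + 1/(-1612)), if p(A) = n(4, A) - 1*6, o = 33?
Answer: 3944564/6117541 ≈ 0.64480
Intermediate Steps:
n(h, J) = (-5 + h)*(J + h)
p(A) = -10 - A (p(A) = (4² - 5*A - 5*4 + A*4) - 1*6 = (16 - 5*A - 20 + 4*A) - 6 = (-4 - A) - 6 = -10 - A)
(-2404 + p(o))/(-3795 + 1/(-1612)) = (-2404 + (-10 - 1*33))/(-3795 + 1/(-1612)) = (-2404 + (-10 - 33))/(-3795 - 1/1612) = (-2404 - 43)/(-6117541/1612) = -2447*(-1612/6117541) = 3944564/6117541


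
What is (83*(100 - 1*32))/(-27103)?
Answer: -5644/27103 ≈ -0.20824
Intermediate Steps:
(83*(100 - 1*32))/(-27103) = (83*(100 - 32))*(-1/27103) = (83*68)*(-1/27103) = 5644*(-1/27103) = -5644/27103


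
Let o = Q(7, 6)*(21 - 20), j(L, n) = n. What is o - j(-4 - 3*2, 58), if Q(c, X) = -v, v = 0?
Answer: -58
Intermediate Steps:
Q(c, X) = 0 (Q(c, X) = -1*0 = 0)
o = 0 (o = 0*(21 - 20) = 0*1 = 0)
o - j(-4 - 3*2, 58) = 0 - 1*58 = 0 - 58 = -58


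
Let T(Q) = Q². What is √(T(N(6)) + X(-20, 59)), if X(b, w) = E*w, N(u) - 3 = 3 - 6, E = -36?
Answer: 6*I*√59 ≈ 46.087*I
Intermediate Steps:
N(u) = 0 (N(u) = 3 + (3 - 6) = 3 - 3 = 0)
X(b, w) = -36*w
√(T(N(6)) + X(-20, 59)) = √(0² - 36*59) = √(0 - 2124) = √(-2124) = 6*I*√59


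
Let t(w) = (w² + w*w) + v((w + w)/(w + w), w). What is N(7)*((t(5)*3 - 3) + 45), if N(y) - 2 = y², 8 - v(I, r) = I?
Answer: 10863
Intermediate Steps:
v(I, r) = 8 - I
N(y) = 2 + y²
t(w) = 7 + 2*w² (t(w) = (w² + w*w) + (8 - (w + w)/(w + w)) = (w² + w²) + (8 - 2*w/(2*w)) = 2*w² + (8 - 2*w*1/(2*w)) = 2*w² + (8 - 1*1) = 2*w² + (8 - 1) = 2*w² + 7 = 7 + 2*w²)
N(7)*((t(5)*3 - 3) + 45) = (2 + 7²)*(((7 + 2*5²)*3 - 3) + 45) = (2 + 49)*(((7 + 2*25)*3 - 3) + 45) = 51*(((7 + 50)*3 - 3) + 45) = 51*((57*3 - 3) + 45) = 51*((171 - 3) + 45) = 51*(168 + 45) = 51*213 = 10863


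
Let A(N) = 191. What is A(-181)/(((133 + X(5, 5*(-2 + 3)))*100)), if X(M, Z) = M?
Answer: 191/13800 ≈ 0.013841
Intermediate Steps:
A(-181)/(((133 + X(5, 5*(-2 + 3)))*100)) = 191/(((133 + 5)*100)) = 191/((138*100)) = 191/13800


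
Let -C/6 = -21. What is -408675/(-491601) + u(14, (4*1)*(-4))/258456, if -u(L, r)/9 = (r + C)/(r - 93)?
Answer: 5286298355/6358695068 ≈ 0.83135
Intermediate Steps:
C = 126 (C = -6*(-21) = 126)
u(L, r) = -9*(126 + r)/(-93 + r) (u(L, r) = -9*(r + 126)/(r - 93) = -9*(126 + r)/(-93 + r))
-408675/(-491601) + u(14, (4*1)*(-4))/258456 = -408675/(-491601) + (9*(-126 - 4*1*(-4))/(-93 + (4*1)*(-4)))/258456 = -408675*(-1/491601) + (9*(-126 - 4*(-4))/(-93 + 4*(-4)))*(1/258456) = 136225/163867 + (9*(-126 - 1*(-16))/(-93 - 16))*(1/258456) = 136225/163867 + (9*(-126 + 16)/(-109))*(1/258456) = 136225/163867 + (9*(-1/109)*(-110))*(1/258456) = 136225/163867 + (990/109)*(1/258456) = 136225/163867 + 15/426844 = 5286298355/6358695068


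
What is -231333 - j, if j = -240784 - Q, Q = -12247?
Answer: -2796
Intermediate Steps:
j = -228537 (j = -240784 - 1*(-12247) = -240784 + 12247 = -228537)
-231333 - j = -231333 - 1*(-228537) = -231333 + 228537 = -2796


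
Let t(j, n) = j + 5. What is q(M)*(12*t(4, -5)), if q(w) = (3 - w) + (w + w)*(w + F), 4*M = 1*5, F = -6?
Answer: -2187/2 ≈ -1093.5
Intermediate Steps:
t(j, n) = 5 + j
M = 5/4 (M = (1*5)/4 = (1/4)*5 = 5/4 ≈ 1.2500)
q(w) = 3 - w + 2*w*(-6 + w) (q(w) = (3 - w) + (w + w)*(w - 6) = (3 - w) + (2*w)*(-6 + w) = (3 - w) + 2*w*(-6 + w) = 3 - w + 2*w*(-6 + w))
q(M)*(12*t(4, -5)) = (3 - 13*5/4 + 2*(5/4)**2)*(12*(5 + 4)) = (3 - 65/4 + 2*(25/16))*(12*9) = (3 - 65/4 + 25/8)*108 = -81/8*108 = -2187/2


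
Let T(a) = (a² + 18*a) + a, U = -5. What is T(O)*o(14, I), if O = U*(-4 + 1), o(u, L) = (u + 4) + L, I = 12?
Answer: 15300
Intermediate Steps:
o(u, L) = 4 + L + u (o(u, L) = (4 + u) + L = 4 + L + u)
O = 15 (O = -5*(-4 + 1) = -5*(-3) = 15)
T(a) = a² + 19*a
T(O)*o(14, I) = (15*(19 + 15))*(4 + 12 + 14) = (15*34)*30 = 510*30 = 15300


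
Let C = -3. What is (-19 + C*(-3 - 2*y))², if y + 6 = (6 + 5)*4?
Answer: 47524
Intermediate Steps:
y = 38 (y = -6 + (6 + 5)*4 = -6 + 11*4 = -6 + 44 = 38)
(-19 + C*(-3 - 2*y))² = (-19 - 3*(-3 - 2*38))² = (-19 - 3*(-3 - 76))² = (-19 - 3*(-79))² = (-19 + 237)² = 218² = 47524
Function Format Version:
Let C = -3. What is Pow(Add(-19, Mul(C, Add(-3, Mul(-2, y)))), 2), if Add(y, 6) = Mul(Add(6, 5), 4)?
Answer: 47524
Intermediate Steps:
y = 38 (y = Add(-6, Mul(Add(6, 5), 4)) = Add(-6, Mul(11, 4)) = Add(-6, 44) = 38)
Pow(Add(-19, Mul(C, Add(-3, Mul(-2, y)))), 2) = Pow(Add(-19, Mul(-3, Add(-3, Mul(-2, 38)))), 2) = Pow(Add(-19, Mul(-3, Add(-3, -76))), 2) = Pow(Add(-19, Mul(-3, -79)), 2) = Pow(Add(-19, 237), 2) = Pow(218, 2) = 47524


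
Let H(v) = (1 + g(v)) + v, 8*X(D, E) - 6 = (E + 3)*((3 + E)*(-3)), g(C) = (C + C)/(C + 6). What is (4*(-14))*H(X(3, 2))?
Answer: 59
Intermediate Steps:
g(C) = 2*C/(6 + C) (g(C) = (2*C)/(6 + C) = 2*C/(6 + C))
X(D, E) = 3/4 + (-9 - 3*E)*(3 + E)/8 (X(D, E) = 3/4 + ((E + 3)*((3 + E)*(-3)))/8 = 3/4 + ((3 + E)*(-9 - 3*E))/8 = 3/4 + ((-9 - 3*E)*(3 + E))/8 = 3/4 + (-9 - 3*E)*(3 + E)/8)
H(v) = 1 + v + 2*v/(6 + v) (H(v) = (1 + 2*v/(6 + v)) + v = 1 + v + 2*v/(6 + v))
(4*(-14))*H(X(3, 2)) = (4*(-14))*((6 + (-21/8 - 9/4*2 - 3/8*2**2)**2 + 9*(-21/8 - 9/4*2 - 3/8*2**2))/(6 + (-21/8 - 9/4*2 - 3/8*2**2))) = -56*(6 + (-21/8 - 9/2 - 3/8*4)**2 + 9*(-21/8 - 9/2 - 3/8*4))/(6 + (-21/8 - 9/2 - 3/8*4)) = -56*(6 + (-21/8 - 9/2 - 3/2)**2 + 9*(-21/8 - 9/2 - 3/2))/(6 + (-21/8 - 9/2 - 3/2)) = -56*(6 + (-69/8)**2 + 9*(-69/8))/(6 - 69/8) = -56*(6 + 4761/64 - 621/8)/(-21/8) = -(-64)*177/(3*64) = -56*(-59/56) = 59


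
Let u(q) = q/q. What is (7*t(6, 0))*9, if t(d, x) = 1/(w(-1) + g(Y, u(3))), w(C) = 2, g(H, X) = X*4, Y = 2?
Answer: 21/2 ≈ 10.500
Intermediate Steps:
u(q) = 1
g(H, X) = 4*X
t(d, x) = 1/6 (t(d, x) = 1/(2 + 4*1) = 1/(2 + 4) = 1/6)
(7*t(6, 0))*9 = (7*(1/6))*9 = (7/6)*9 = 21/2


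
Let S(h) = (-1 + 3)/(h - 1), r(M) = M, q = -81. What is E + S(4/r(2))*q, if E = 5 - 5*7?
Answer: -192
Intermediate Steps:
E = -30 (E = 5 - 35 = -30)
S(h) = 2/(-1 + h)
E + S(4/r(2))*q = -30 + (2/(-1 + 4/2))*(-81) = -30 + (2/(-1 + 4*(½)))*(-81) = -30 + (2/(-1 + 2))*(-81) = -30 + (2/1)*(-81) = -30 + (2*1)*(-81) = -30 + 2*(-81) = -30 - 162 = -192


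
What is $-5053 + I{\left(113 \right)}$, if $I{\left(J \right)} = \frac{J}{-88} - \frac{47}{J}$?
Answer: $- \frac{50263937}{9944} \approx -5054.7$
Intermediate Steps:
$I{\left(J \right)} = - \frac{47}{J} - \frac{J}{88}$ ($I{\left(J \right)} = J \left(- \frac{1}{88}\right) - \frac{47}{J} = - \frac{J}{88} - \frac{47}{J} = - \frac{47}{J} - \frac{J}{88}$)
$-5053 + I{\left(113 \right)} = -5053 - \left(\frac{113}{88} + \frac{47}{113}\right) = -5053 - \frac{16905}{9944} = - \frac{50263937}{9944}$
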